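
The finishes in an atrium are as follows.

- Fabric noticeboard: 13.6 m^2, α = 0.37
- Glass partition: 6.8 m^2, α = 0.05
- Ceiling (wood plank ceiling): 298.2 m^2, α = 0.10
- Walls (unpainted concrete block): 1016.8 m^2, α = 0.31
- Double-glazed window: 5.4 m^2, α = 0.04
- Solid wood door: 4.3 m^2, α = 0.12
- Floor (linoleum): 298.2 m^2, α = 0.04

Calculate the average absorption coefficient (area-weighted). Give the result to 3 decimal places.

Total surface area S = 1643.3 m^2.
A = 13.6×0.37 + 6.8×0.05 + 298.2×0.10 + 1016.8×0.31 + 5.4×0.04 + 4.3×0.12 + 298.2×0.04 = 363.060 sabins.
ᾱ = 363.060 / 1643.3 = 0.221.

0.221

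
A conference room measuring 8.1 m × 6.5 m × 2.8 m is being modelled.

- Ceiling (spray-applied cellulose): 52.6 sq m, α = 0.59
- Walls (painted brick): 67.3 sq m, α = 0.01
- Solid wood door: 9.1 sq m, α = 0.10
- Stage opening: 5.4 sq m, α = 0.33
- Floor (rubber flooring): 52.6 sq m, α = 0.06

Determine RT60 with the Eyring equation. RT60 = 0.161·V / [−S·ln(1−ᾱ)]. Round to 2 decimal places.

Total surface area S = 52.6 + 67.3 + 9.1 + 5.4 + 52.6 = 187.0 sq m.
Σ(Sᵢαᵢ) = 52.6·0.59 + 67.3·0.01 + 9.1·0.10 + 5.4·0.33 + 52.6·0.06 = 37.555.
ᾱ = 37.555 / 187.0 = 0.2008.
Eyring denominator: −S ln(1−ᾱ) = 41.915.
V = 8.1 × 6.5 × 2.8 = 147.42 m³.
T = 0.161·V/[−S·ln(1−ᾱ)] = 0.161·147.42/41.915 = 0.57 s.

0.57 sec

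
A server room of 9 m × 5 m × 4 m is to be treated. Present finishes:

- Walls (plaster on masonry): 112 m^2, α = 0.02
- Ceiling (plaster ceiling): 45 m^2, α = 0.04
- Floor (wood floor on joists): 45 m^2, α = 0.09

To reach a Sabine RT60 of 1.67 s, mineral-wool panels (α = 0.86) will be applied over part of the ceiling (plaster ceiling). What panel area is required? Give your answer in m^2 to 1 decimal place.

Equivalent absorption area: A₁ = 112*0.02 + 45*0.04 + 45*0.09 = 8.090 m^2.
Required A₂ = 0.161·180/1.67 = 17.353 sabins.
ΔA needed = 17.353 − 8.090 = 9.263 sabins.
Net gain per m^2: Δα = 0.86 − 0.04 = 0.82.
Panel area = 9.263 / 0.82 = 11.3 m^2.

11.3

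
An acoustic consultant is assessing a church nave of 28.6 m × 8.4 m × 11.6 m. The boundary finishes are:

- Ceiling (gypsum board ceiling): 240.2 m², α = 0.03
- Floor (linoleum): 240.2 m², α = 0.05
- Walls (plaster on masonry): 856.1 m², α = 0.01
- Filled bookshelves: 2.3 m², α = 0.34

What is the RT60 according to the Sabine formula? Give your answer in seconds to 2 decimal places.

Equivalent absorption area: A = 240.2*0.03 + 240.2*0.05 + 856.1*0.01 + 2.3*0.34 = 28.559 m².
V = 28.6·8.4·11.6 = 2786.784 m³.
Sabine: RT60 = 0.161 × 2786.784 / 28.559 = 15.71 s.

15.71 seconds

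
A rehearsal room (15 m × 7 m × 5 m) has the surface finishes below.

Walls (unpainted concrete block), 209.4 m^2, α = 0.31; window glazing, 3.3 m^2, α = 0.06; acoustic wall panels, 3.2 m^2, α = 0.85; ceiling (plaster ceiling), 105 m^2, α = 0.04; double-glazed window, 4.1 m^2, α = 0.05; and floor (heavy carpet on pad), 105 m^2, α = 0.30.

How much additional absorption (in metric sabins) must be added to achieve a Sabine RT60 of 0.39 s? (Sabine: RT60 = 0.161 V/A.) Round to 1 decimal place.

113.0 sabins

A₁ = Σ Sᵢαᵢ = 209.4×0.31 + 3.3×0.06 + 3.2×0.85 + 105×0.04 + 4.1×0.05 + 105×0.30 = 103.737 sabins.
For T = 0.39 s, need A₂ = 0.161·V/T = 0.161·525/0.39 = 216.731 sabins.
ΔA = A₂ − A₁ = 216.731 − 103.737 = 113.0 sabins.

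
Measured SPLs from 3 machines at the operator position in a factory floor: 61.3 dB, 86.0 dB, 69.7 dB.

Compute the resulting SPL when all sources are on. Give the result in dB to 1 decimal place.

86.1 dB

Sum in the linear (power) domain: Σ 10^(Lᵢ/10) = 10^(61.3/10) + 10^(86.0/10) + 10^(69.7/10) = 4.088e+08.
Back to dB: 10·log₁₀ Σ = 86.1 dB.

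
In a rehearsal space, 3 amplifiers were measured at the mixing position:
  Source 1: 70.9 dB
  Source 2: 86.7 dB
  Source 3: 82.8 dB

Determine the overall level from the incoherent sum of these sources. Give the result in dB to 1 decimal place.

Sum in the linear (power) domain: Σ 10^(Lᵢ/10) = 10^(70.9/10) + 10^(86.7/10) + 10^(82.8/10) = 6.706e+08.
L_total = 10·log₁₀(6.706e+08) = 88.3 dB.

88.3 dB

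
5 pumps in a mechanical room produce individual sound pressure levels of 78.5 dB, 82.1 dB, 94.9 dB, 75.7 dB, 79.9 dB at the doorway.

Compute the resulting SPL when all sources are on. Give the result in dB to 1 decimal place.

Sum in the linear (power) domain: Σ 10^(Lᵢ/10) = 10^(78.5/10) + 10^(82.1/10) + 10^(94.9/10) + 10^(75.7/10) + 10^(79.9/10) = 3.458e+09.
L_total = 10·log₁₀(3.458e+09) = 95.4 dB.

95.4 dB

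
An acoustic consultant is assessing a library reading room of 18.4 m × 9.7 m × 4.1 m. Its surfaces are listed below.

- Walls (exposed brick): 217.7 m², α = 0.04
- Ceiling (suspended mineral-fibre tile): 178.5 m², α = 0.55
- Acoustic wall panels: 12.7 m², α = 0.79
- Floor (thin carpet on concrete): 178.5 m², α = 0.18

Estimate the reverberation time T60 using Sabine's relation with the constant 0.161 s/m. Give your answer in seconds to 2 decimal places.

0.79 sec

Total absorption A = 217.7×0.04 + 178.5×0.55 + 12.7×0.79 + 178.5×0.18
  = 8.708 + 98.175 + 10.033 + 32.130 = 149.046 m² sabins.
V = 18.4·9.7·4.1 = 731.768 m³.
RT60 = 0.161 · V / A = 0.161 × 731.768 / 149.046 = 0.79 s.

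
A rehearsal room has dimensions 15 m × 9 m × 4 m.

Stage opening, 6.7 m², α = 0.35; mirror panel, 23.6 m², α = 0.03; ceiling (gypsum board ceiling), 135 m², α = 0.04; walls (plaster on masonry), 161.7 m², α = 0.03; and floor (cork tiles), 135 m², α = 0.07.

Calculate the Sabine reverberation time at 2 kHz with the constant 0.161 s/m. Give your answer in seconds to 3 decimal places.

Equivalent absorption area: A = 6.7*0.35 + 23.6*0.03 + 135*0.04 + 161.7*0.03 + 135*0.07 = 22.754 m².
V = 15·9·4 = 540 m³.
Sabine: RT60 = 0.161 × 540 / 22.754 = 3.821 s.

3.821 s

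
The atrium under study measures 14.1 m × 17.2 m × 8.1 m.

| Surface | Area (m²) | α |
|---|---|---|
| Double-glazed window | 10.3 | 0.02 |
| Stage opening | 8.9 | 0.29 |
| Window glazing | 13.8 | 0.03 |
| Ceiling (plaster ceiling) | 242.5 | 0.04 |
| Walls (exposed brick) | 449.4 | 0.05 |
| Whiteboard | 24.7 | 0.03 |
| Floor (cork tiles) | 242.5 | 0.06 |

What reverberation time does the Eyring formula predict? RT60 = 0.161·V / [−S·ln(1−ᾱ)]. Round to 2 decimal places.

Total surface area S = 10.3 + 8.9 + 13.8 + 242.5 + 449.4 + 24.7 + 242.5 = 992.1 m².
Absorption A = 10.3×0.02 + 8.9×0.29 + 13.8×0.03 + 242.5×0.04 + 449.4×0.05 + 24.7×0.03 + 242.5×0.06 = 50.662 sabins.
ᾱ = 50.662 / 992.1 = 0.0511.
−S·ln(1−ᾱ) = −992.1 × ln(1 − 0.0511) = 52.037.
V = 14.1 × 17.2 × 8.1 = 1964.412 m³.
RT60 = 0.161 × 1964.412 / 52.037 = 6.08 s.

6.08 s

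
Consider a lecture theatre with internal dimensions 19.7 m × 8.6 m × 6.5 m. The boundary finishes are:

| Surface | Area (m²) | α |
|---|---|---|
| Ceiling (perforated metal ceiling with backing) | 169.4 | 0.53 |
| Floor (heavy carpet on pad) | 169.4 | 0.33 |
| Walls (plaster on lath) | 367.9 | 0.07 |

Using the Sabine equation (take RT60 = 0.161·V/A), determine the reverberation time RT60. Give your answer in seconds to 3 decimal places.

Total absorption A = 169.4*0.53 + 169.4*0.33 + 367.9*0.07
  = 89.782 + 55.902 + 25.753 = 171.437 m² sabins.
Volume V = 19.7 × 8.6 × 6.5 = 1101.23 m³.
RT60 = 0.161 · V / A = 0.161 × 1101.23 / 171.437 = 1.034 s.

1.034 sec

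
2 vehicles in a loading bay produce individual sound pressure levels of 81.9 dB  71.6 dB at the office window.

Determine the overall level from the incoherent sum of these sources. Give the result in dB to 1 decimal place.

Σ 10^(Lᵢ/10) = 1.693e+08.
L_total = 10·log₁₀(1.693e+08) = 82.3 dB.

82.3 dB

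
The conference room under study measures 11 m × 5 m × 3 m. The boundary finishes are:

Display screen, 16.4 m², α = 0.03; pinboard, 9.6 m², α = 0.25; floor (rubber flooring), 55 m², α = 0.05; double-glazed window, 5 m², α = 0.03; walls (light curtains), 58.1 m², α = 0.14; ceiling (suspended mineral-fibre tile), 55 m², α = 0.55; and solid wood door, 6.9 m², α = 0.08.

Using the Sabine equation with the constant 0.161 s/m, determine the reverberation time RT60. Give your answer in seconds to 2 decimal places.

Summing Sᵢαᵢ: 0.492 + 2.400 + 2.750 + 0.150 + 8.134 + 30.250 + 0.552 → A = 44.728 sabins.
Room volume: 165 m³.
T = 0.161 V/A = 0.161·165/44.728 = 0.59 s.

0.59 sec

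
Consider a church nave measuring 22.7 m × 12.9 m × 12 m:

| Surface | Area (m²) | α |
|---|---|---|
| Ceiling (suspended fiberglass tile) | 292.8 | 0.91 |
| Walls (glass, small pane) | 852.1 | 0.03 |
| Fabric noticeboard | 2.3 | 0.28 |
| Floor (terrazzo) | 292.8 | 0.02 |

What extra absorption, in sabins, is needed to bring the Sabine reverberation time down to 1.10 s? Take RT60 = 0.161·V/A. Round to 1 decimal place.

Equivalent absorption area: A₁ = 292.8·0.91 + 852.1·0.03 + 2.3·0.28 + 292.8·0.02 = 298.511 m².
Target A₂ = 0.161·3513.96/1.10 = 514.316 sabins (V = 3513.96 m³).
ΔA = A₂ − A₁ = 514.316 − 298.511 = 215.8 sabins.

215.8 sabins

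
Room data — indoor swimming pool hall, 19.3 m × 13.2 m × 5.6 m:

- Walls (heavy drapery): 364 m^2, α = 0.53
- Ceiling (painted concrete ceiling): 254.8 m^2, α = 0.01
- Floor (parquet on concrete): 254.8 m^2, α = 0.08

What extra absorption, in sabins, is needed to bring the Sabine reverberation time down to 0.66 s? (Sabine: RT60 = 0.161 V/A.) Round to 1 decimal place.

132.2 sabins

Equivalent absorption area: A₁ = 364*0.53 + 254.8*0.01 + 254.8*0.08 = 215.852 m^2.
V = 1426.656 m³. Required absorption A₂ = 0.161 × 1426.656 / 0.66 = 348.018 sabins.
ΔA = A₂ − A₁ = 348.018 − 215.852 = 132.2 sabins.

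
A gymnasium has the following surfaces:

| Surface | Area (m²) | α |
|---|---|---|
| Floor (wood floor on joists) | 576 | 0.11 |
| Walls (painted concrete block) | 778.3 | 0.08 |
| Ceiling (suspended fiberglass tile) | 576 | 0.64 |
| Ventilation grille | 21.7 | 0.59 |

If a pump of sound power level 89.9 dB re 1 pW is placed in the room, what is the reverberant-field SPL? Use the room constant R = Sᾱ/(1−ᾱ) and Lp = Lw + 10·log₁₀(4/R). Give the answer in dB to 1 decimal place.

67.6 dB

Σ(Sᵢαᵢ) = 576×0.11 + 778.3×0.08 + 576×0.64 + 21.7×0.59 = 507.067; total area S = 1952.0 m².
ᾱ = 0.2598, so room constant R = A/(1−ᾱ) = 685.041 m².
Lp = 89.9 + 10·log₁₀(4/685.041) = 89.9 + (-22.34) = 67.6 dB.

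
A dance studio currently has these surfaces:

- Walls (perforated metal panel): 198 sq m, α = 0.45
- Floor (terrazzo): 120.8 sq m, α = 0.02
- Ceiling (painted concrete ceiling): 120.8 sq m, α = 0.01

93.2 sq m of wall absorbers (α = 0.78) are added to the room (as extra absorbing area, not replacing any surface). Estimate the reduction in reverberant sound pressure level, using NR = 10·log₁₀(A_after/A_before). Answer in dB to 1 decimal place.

2.5 dB

Summing Sᵢαᵢ: 89.100 + 2.416 + 1.208 → A_before = 92.724 sabins.
Added absorption = 93.2 × 0.78 = 72.696 sabins.
New total A_after = 165.420 sabins.
NR = 10·log₁₀(165.420/92.724) = 2.5 dB.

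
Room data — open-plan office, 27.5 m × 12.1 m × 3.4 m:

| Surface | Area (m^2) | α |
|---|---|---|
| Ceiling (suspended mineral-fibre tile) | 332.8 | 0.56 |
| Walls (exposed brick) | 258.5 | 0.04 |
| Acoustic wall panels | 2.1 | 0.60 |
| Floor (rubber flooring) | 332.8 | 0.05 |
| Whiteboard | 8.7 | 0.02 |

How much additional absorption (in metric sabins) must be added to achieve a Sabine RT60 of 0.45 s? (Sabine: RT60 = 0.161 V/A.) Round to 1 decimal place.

Summing Sᵢαᵢ: 186.368 + 10.340 + 1.260 + 16.640 + 0.174 → A₁ = 214.782 sabins.
For T = 0.45 s, need A₂ = 0.161·V/T = 0.161·1131.35/0.45 = 404.772 sabins.
ΔA = A₂ − A₁ = 404.772 − 214.782 = 190.0 sabins.

190.0 sabins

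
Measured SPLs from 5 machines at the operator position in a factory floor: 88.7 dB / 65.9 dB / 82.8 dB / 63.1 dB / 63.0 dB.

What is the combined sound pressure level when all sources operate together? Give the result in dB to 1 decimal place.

Σ 10^(Lᵢ/10) = 9.398e+08.
Back to dB: 10·log₁₀ Σ = 89.7 dB.

89.7 dB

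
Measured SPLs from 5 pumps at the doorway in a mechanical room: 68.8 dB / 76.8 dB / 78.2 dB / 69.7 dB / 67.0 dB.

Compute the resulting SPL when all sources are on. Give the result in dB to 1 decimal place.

81.3 dB

Sum in the linear (power) domain: Σ 10^(Lᵢ/10) = 10^(68.8/10) + 10^(76.8/10) + 10^(78.2/10) + 10^(69.7/10) + 10^(67.0/10) = 1.359e+08.
Back to dB: 10·log₁₀ Σ = 81.3 dB.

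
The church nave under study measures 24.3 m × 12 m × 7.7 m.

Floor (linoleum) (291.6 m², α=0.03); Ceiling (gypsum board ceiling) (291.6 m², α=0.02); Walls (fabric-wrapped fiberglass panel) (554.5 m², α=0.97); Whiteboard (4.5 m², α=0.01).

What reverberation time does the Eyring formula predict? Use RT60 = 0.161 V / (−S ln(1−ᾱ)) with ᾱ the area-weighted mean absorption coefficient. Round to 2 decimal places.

S = Σ Sᵢ = 1142.2 m².
Σ(Sᵢαᵢ) = 291.6·0.03 + 291.6·0.02 + 554.5·0.97 + 4.5·0.01 = 552.490.
ᾱ = 552.490 / 1142.2 = 0.4837.
Eyring denominator: −S ln(1−ᾱ) = 755.071.
V = 24.3 × 12 × 7.7 = 2245.32 m³.
T = 0.161·V/[−S·ln(1−ᾱ)] = 0.161·2245.32/755.071 = 0.48 s.

0.48 sec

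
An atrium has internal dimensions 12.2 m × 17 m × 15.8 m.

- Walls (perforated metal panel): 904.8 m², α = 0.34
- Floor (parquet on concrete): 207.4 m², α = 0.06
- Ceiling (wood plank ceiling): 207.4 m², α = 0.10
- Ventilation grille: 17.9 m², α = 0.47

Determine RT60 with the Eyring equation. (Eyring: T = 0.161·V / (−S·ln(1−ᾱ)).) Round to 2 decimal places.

Total surface area S = 904.8 + 207.4 + 207.4 + 17.9 = 1337.5 m².
Absorption A = 904.8×0.34 + 207.4×0.06 + 207.4×0.10 + 17.9×0.47 = 349.229 sabins.
Mean coefficient ᾱ = A/S = 0.2611.
Eyring denominator: −S ln(1−ᾱ) = 404.718.
V = 12.2 × 17 × 15.8 = 3276.92 m³.
T = 0.161·V/[−S·ln(1−ᾱ)] = 0.161·3276.92/404.718 = 1.30 s.

1.30 seconds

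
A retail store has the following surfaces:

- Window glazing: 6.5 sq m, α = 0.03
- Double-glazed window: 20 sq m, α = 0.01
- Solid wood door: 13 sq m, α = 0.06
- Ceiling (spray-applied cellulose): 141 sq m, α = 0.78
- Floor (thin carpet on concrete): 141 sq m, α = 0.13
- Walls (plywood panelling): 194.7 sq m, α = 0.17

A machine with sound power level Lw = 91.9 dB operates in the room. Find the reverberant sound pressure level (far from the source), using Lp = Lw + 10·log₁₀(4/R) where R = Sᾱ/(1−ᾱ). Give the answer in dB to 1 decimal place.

Σ(Sᵢαᵢ) = 6.5·0.03 + 20·0.01 + 13·0.06 + 141·0.78 + 141·0.13 + 194.7·0.17 = 162.584; total area S = 516.2 sq m.
ᾱ = 0.3150, so room constant R = A/(1−ᾱ) = 237.349 sq m.
Lp = Lw + 10 log₁₀(4/R) = 91.9 -17.73 = 74.2 dB.

74.2 dB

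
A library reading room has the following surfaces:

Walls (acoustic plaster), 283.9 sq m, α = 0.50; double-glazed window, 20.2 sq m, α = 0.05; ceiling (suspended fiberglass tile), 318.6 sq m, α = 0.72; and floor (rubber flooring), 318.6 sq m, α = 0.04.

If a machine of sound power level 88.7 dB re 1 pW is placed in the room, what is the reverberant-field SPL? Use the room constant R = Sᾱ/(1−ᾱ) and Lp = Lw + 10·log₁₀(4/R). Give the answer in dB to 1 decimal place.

66.6 dB

A = 385.096 sabins; S = 941.3 sq m.
ᾱ = 385.096/941.3 = 0.4091; R = Sᾱ/(1−ᾱ) = 385.096/(1−0.4091) = 651.711 sq m.
Lp = 88.7 + 10·log₁₀(4/651.711) = 88.7 + (-22.12) = 66.6 dB.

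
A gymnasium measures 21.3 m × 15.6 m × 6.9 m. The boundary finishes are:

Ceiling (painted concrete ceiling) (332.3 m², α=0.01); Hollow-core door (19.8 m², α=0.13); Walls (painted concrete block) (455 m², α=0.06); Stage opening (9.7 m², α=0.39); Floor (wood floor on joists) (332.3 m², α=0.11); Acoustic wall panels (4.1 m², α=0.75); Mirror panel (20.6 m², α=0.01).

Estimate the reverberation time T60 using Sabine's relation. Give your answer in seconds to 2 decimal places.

4.81 s

Equivalent absorption area: A = 332.3·0.01 + 19.8·0.13 + 455·0.06 + 9.7·0.39 + 332.3·0.11 + 4.1·0.75 + 20.6·0.01 = 76.814 m².
V = 21.3·15.6·6.9 = 2292.732 m³.
Sabine: RT60 = 0.161 × 2292.732 / 76.814 = 4.81 s.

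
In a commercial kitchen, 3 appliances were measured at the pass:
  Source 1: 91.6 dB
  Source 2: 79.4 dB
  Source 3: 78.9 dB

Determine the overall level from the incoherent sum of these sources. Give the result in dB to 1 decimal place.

92.1 dB

Sum in the linear (power) domain: Σ 10^(Lᵢ/10) = 10^(91.6/10) + 10^(79.4/10) + 10^(78.9/10) = 1.61e+09.
Back to dB: 10·log₁₀ Σ = 92.1 dB.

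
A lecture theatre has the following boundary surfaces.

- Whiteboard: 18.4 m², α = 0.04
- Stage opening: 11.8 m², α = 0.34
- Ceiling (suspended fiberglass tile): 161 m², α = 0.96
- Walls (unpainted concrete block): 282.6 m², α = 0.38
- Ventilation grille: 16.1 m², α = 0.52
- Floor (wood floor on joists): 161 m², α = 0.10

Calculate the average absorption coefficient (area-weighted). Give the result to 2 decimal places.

Total surface area S = 650.9 m².
Weighted sum Σ Sα = 291.168.
ᾱ = 291.168 / 650.9 = 0.45.

0.45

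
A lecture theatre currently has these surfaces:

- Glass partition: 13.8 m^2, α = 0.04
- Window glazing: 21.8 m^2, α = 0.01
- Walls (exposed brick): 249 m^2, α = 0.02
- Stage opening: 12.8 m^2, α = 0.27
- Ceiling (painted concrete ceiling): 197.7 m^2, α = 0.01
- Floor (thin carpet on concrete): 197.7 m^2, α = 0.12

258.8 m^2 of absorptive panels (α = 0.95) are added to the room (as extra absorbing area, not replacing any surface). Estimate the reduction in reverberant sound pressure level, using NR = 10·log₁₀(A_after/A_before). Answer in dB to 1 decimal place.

A_before = Σ Sᵢαᵢ = 13.8×0.04 + 21.8×0.01 + 249×0.02 + 12.8×0.27 + 197.7×0.01 + 197.7×0.12 = 34.907 sabins.
Added absorption = 258.8 × 0.95 = 245.860 sabins.
New total A_after = 280.767 sabins.
Reduction = 10 log₁₀(A_after/A_before) = 10 log₁₀(8.0433) = 9.1 dB.

9.1 dB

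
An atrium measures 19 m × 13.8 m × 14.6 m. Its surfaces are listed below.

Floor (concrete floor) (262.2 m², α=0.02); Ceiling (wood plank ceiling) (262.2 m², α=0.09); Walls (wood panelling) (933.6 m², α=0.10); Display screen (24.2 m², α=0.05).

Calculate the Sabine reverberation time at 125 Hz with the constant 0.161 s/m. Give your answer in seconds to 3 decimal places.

4.994 seconds

Equivalent absorption area: A = 262.2×0.02 + 262.2×0.09 + 933.6×0.10 + 24.2×0.05 = 123.412 m².
Room volume: 3828.12 m³.
T = 0.161 V/A = 0.161·3828.12/123.412 = 4.994 s.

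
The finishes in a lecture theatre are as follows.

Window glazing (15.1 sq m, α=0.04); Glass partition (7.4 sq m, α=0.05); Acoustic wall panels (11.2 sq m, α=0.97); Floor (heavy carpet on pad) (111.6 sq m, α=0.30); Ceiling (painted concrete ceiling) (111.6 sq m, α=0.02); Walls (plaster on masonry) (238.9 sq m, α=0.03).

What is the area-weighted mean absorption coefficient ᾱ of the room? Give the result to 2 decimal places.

0.11

Total surface area S = 495.8 sq m.
Weighted sum Σ Sα = 54.717.
ᾱ = A/S = 0.11.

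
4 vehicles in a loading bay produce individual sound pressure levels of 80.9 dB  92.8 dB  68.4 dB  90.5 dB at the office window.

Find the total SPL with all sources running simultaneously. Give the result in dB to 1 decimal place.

Sum in the linear (power) domain: Σ 10^(Lᵢ/10) = 10^(80.9/10) + 10^(92.8/10) + 10^(68.4/10) + 10^(90.5/10) = 3.157e+09.
Back to dB: 10·log₁₀ Σ = 95.0 dB.

95.0 dB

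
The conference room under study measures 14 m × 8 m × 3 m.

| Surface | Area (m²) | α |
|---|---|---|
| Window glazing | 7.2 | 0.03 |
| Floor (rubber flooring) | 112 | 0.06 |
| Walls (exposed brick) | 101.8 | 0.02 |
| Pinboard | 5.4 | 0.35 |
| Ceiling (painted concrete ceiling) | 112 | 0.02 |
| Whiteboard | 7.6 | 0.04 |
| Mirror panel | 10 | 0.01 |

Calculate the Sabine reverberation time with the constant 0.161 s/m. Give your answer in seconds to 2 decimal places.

Total absorption A = 7.2·0.03 + 112·0.06 + 101.8·0.02 + 5.4·0.35 + 112·0.02 + 7.6·0.04 + 10·0.01
  = 0.216 + 6.720 + 2.036 + 1.890 + 2.240 + 0.304 + 0.100 = 13.506 m² sabins.
Volume V = 14 × 8 × 3 = 336 m³.
T = 0.161 V/A = 0.161·336/13.506 = 4.01 s.

4.01 sec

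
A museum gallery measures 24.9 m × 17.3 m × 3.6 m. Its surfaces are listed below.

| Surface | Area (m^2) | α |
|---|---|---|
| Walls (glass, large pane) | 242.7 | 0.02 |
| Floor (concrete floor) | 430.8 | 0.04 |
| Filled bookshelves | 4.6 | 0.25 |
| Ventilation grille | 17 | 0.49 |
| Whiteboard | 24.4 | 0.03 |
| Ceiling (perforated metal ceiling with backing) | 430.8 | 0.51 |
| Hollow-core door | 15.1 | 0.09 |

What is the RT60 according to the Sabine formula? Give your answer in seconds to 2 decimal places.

Total absorption A = 242.7×0.02 + 430.8×0.04 + 4.6×0.25 + 17×0.49 + 24.4×0.03 + 430.8×0.51 + 15.1×0.09
  = 4.854 + 17.232 + 1.150 + 8.330 + 0.732 + 219.708 + 1.359 = 253.365 m^2 sabins.
V = 24.9·17.3·3.6 = 1550.772 m³.
T = 0.161 V/A = 0.161·1550.772/253.365 = 0.99 s.

0.99 s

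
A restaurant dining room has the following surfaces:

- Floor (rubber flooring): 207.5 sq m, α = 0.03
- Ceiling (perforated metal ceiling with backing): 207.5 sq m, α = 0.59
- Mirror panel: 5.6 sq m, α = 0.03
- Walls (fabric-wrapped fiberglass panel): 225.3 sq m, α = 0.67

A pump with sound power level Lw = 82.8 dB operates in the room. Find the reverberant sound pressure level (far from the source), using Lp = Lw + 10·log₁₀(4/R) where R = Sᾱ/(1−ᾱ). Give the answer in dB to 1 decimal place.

61.9 dB

Σ(Sᵢαᵢ) = 207.5×0.03 + 207.5×0.59 + 5.6×0.03 + 225.3×0.67 = 279.769; total area S = 645.9 sq m.
ᾱ = 279.769/645.9 = 0.4331; R = Sᾱ/(1−ᾱ) = 279.769/(1−0.4331) = 493.507 sq m.
Lp = 82.8 + 10·log₁₀(4/493.507) = 82.8 + (-20.91) = 61.9 dB.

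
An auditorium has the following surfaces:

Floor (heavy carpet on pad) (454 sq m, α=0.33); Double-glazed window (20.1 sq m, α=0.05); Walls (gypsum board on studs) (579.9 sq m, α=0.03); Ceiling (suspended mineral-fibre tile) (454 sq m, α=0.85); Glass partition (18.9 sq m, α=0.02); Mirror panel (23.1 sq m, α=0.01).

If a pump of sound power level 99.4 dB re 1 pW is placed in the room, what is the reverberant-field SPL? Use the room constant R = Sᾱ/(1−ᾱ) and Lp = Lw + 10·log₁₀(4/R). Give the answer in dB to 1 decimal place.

Σ(Sᵢαᵢ) = 454×0.33 + 20.1×0.05 + 579.9×0.03 + 454×0.85 + 18.9×0.02 + 23.1×0.01 = 554.731; total area S = 1550.0 sq m.
ᾱ = 554.731/1550.0 = 0.3579; R = Sᾱ/(1−ᾱ) = 554.731/(1−0.3579) = 863.932 sq m.
Lp = Lw + 10 log₁₀(4/R) = 99.4 -23.34 = 76.1 dB.

76.1 dB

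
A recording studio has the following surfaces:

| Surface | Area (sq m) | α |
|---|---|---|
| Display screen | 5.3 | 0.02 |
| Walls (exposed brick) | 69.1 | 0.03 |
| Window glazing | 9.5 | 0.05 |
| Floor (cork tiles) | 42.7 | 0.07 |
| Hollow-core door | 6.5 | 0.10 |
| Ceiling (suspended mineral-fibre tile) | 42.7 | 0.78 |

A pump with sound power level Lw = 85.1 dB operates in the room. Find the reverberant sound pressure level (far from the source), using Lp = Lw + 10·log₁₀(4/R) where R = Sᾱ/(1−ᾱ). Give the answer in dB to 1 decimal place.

Σ(Sᵢαᵢ) = 5.3×0.02 + 69.1×0.03 + 9.5×0.05 + 42.7×0.07 + 6.5×0.10 + 42.7×0.78 = 39.599; total area S = 175.8 sq m.
ᾱ = 39.599/175.8 = 0.2253; R = Sᾱ/(1−ᾱ) = 39.599/(1−0.2253) = 51.115 sq m.
Lp = Lw + 10 log₁₀(4/R) = 85.1 -11.06 = 74.0 dB.

74.0 dB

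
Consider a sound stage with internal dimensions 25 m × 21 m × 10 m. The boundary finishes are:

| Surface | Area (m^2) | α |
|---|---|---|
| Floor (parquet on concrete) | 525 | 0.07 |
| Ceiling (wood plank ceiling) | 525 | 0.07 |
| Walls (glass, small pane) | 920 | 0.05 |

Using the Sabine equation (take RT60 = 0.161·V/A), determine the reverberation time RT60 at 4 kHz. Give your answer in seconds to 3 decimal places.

7.073 sec

A = Σ Sᵢαᵢ = 525*0.07 + 525*0.07 + 920*0.05 = 119.500 sabins.
V = 25·21·10 = 5250 m³.
Sabine: RT60 = 0.161 × 5250 / 119.500 = 7.073 s.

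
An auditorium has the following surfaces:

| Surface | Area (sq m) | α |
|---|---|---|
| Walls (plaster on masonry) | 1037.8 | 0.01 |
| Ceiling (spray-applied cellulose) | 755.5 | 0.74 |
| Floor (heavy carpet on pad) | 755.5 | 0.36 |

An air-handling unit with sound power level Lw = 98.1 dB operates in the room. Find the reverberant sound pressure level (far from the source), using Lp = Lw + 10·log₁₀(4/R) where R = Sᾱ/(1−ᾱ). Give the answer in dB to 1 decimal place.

73.1 dB

Σ(Sᵢαᵢ) = 1037.8·0.01 + 755.5·0.74 + 755.5·0.36 = 841.428; total area S = 2548.8 sq m.
ᾱ = 841.428/2548.8 = 0.3301; R = Sᾱ/(1−ᾱ) = 841.428/(1−0.3301) = 1256.050 sq m.
Lp = 98.1 + 10·log₁₀(4/1256.050) = 98.1 + (-24.97) = 73.1 dB.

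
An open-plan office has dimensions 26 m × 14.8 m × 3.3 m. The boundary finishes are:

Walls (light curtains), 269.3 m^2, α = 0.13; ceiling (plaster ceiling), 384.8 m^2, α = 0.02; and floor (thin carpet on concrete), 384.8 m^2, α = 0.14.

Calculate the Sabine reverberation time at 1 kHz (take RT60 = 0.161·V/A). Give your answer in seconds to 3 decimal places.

Equivalent absorption area: A = 269.3*0.13 + 384.8*0.02 + 384.8*0.14 = 96.577 m^2.
V = 26·14.8·3.3 = 1269.84 m³.
RT60 = 0.161 · V / A = 0.161 × 1269.84 / 96.577 = 2.117 s.

2.117 s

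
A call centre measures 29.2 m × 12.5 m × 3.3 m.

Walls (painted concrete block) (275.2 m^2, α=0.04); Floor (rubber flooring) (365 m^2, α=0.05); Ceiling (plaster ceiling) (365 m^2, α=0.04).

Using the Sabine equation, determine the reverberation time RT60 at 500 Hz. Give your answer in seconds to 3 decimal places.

A = Σ Sᵢαᵢ = 275.2×0.04 + 365×0.05 + 365×0.04 = 43.858 sabins.
Volume V = 29.2 × 12.5 × 3.3 = 1204.5 m³.
RT60 = 0.161 · V / A = 0.161 × 1204.5 / 43.858 = 4.422 s.

4.422 s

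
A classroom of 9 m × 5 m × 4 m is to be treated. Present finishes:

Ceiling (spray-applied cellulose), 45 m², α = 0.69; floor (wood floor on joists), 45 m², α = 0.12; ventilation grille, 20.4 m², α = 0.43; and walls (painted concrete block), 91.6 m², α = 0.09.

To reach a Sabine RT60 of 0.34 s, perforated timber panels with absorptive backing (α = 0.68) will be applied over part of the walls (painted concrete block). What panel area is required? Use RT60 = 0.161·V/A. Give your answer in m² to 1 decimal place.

53.8

Total absorption A₁ = 45×0.69 + 45×0.12 + 20.4×0.43 + 91.6×0.09
  = 31.050 + 5.400 + 8.772 + 8.244 = 53.466 m² sabins.
Required A₂ = 0.161·180/0.34 = 85.235 sabins.
Absorption to add: 85.235 − 53.466 = 31.769 sabins.
Net gain per m²: Δα = 0.68 − 0.09 = 0.59.
Panel area = 31.769 / 0.59 = 53.8 m².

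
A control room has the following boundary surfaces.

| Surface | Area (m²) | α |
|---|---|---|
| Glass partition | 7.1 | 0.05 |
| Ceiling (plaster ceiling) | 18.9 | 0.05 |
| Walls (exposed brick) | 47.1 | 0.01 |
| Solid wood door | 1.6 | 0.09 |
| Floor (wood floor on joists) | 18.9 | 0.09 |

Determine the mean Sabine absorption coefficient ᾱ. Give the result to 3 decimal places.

0.039

Total surface area S = 93.6 m².
Σ(Sᵢαᵢ) = 7.1·0.05 + 18.9·0.05 + 47.1·0.01 + 1.6·0.09 + 18.9·0.09 = 3.616.
ᾱ = 3.616 / 93.6 = 0.039.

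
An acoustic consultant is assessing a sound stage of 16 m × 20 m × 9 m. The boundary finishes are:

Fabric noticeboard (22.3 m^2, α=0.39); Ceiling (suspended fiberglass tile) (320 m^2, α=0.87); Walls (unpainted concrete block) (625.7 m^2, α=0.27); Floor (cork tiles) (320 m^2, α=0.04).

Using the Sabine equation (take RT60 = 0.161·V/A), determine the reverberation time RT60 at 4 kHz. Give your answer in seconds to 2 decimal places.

0.99 sec

A = Σ Sᵢαᵢ = 22.3*0.39 + 320*0.87 + 625.7*0.27 + 320*0.04 = 468.836 sabins.
V = 16·20·9 = 2880 m³.
Sabine: RT60 = 0.161 × 2880 / 468.836 = 0.99 s.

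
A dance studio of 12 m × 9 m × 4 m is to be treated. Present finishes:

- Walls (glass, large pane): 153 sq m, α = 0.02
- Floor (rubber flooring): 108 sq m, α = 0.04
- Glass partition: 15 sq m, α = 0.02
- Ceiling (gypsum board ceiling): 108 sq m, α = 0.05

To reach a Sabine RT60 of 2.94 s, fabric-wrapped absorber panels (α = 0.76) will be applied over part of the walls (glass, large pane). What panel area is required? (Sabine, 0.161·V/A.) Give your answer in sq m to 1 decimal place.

14.3

Equivalent absorption area: A₁ = 153×0.02 + 108×0.04 + 15×0.02 + 108×0.05 = 13.080 sq m.
V = 432 m³. Target absorption A₂ = 0.161 × 432 / 2.94 = 23.657 sabins.
ΔA needed = 23.657 − 13.080 = 10.577 sabins.
Net gain per sq m: Δα = 0.76 − 0.02 = 0.74.
Area = ΔA/Δα = 10.577/0.74 = 14.3 sq m.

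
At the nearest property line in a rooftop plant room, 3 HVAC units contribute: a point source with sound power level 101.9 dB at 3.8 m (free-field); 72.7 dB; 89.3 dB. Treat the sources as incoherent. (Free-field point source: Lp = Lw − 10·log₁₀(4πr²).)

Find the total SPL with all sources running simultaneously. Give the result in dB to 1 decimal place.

89.8 dB

Source at 3.8 m: Lp = 101.9 − 10·log₁₀(4π·3.8²) = 101.9 − 10·log₁₀(181.458) = 79.3 dB.
Converting to relative power and adding: 10^(79.3/10) + 10^(72.7/10) + 10^(89.3/10) = 9.549e+08.
L_total = 10·log₁₀(9.549e+08) = 89.8 dB.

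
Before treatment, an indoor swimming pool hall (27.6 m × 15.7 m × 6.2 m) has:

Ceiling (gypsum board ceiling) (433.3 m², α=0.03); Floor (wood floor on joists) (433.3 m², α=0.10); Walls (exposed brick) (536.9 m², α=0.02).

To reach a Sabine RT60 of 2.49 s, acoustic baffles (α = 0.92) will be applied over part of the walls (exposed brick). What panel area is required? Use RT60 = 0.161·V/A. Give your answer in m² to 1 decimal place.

A₁ = Σ Sᵢαᵢ = 433.3*0.03 + 433.3*0.10 + 536.9*0.02 = 67.067 sabins.
V = 2686.584 m³. Target absorption A₂ = 0.161 × 2686.584 / 2.49 = 173.711 sabins.
ΔA needed = 173.711 − 67.067 = 106.644 sabins.
Each m² of panel replacing the walls (exposed brick) adds (0.92 − 0.02) = 0.90 sabins.
Panel area = 106.644 / 0.90 = 118.5 m².

118.5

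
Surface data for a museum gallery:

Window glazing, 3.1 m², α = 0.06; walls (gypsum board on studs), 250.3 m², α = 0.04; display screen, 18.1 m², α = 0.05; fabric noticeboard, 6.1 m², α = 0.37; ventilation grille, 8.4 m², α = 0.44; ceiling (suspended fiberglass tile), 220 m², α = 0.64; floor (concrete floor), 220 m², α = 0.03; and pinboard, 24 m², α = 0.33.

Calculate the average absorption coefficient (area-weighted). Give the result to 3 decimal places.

Total surface area S = 750.0 m².
A = 3.1*0.06 + 250.3*0.04 + 18.1*0.05 + 6.1*0.37 + 8.4*0.44 + 220*0.64 + 220*0.03 + 24*0.33 = 172.376 sabins.
ᾱ = 172.376 / 750.0 = 0.230.

0.230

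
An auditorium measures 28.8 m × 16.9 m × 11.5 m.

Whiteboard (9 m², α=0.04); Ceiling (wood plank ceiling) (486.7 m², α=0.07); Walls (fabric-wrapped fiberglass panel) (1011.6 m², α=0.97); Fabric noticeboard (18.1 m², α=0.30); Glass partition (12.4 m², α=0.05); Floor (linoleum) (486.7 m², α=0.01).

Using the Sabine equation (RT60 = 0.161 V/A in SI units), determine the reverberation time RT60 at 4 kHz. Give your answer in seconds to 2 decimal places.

0.88 s

Total absorption A = 9*0.04 + 486.7*0.07 + 1011.6*0.97 + 18.1*0.30 + 12.4*0.05 + 486.7*0.01
  = 0.360 + 34.069 + 981.252 + 5.430 + 0.620 + 4.867 = 1026.598 m² sabins.
Volume V = 28.8 × 16.9 × 11.5 = 5597.28 m³.
RT60 = 0.161 · V / A = 0.161 × 5597.28 / 1026.598 = 0.88 s.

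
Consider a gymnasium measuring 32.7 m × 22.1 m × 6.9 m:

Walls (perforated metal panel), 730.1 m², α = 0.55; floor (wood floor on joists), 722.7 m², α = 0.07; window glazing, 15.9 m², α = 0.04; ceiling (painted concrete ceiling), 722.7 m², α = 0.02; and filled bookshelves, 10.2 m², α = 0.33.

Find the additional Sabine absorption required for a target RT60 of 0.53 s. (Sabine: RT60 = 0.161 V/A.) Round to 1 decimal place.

1044.1 sabins

A₁ = Σ Sᵢαᵢ = 730.1*0.55 + 722.7*0.07 + 15.9*0.04 + 722.7*0.02 + 10.2*0.33 = 470.600 sabins.
Target A₂ = 0.161·4986.423/0.53 = 1514.744 sabins (V = 4986.423 m³).
Shortfall: 1514.744 − 470.600 = 1044.1 sabins.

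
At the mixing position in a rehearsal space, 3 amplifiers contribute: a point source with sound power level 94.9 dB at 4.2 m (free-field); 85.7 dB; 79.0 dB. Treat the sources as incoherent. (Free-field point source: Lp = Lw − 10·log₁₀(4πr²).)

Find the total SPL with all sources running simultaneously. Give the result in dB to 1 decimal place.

86.7 dB

Source at 4.2 m: Lp = 94.9 − 10·log₁₀(4π·4.2²) = 94.9 − 10·log₁₀(221.671) = 71.4 dB.
Converting to relative power and adding: 10^(71.4/10) + 10^(85.7/10) + 10^(79.0/10) = 4.648e+08.
Combined level = 10 log₁₀(4.648e+08) = 86.7 dB.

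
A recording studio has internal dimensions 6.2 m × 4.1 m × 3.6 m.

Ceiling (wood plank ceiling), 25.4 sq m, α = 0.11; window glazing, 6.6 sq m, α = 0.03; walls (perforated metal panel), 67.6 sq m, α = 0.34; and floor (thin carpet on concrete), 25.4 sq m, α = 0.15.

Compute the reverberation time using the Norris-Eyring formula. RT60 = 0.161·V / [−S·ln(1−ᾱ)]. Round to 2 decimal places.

0.43 seconds

S = Σ Sᵢ = 125.0 sq m.
Absorption A = 25.4·0.11 + 6.6·0.03 + 67.6·0.34 + 25.4·0.15 = 29.786 sabins.
ᾱ = 29.786 / 125.0 = 0.2383.
Eyring denominator: −S ln(1−ᾱ) = 34.025.
V = 6.2 × 4.1 × 3.6 = 91.512 m³.
T = 0.161·V/[−S·ln(1−ᾱ)] = 0.161·91.512/34.025 = 0.43 s.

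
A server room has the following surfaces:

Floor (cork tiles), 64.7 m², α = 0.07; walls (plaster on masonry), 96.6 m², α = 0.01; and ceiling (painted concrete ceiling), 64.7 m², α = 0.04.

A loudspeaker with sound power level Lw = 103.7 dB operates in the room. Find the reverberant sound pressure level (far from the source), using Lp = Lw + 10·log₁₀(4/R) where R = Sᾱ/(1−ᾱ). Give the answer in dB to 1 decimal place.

100.5 dB

Σ(Sᵢαᵢ) = 64.7×0.07 + 96.6×0.01 + 64.7×0.04 = 8.083; total area S = 226.0 m².
ᾱ = 8.083/226.0 = 0.0358; R = Sᾱ/(1−ᾱ) = 8.083/(1−0.0358) = 8.383 m².
Lp = 103.7 + 10·log₁₀(4/8.383) = 103.7 + (-3.21) = 100.5 dB.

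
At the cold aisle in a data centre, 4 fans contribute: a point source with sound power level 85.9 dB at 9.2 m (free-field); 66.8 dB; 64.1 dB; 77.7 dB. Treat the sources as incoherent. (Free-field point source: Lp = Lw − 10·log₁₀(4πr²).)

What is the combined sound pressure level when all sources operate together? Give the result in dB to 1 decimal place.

Source at 9.2 m: Lp = 85.9 − 10·log₁₀(4π·9.2²) = 85.9 − 10·log₁₀(1063.618) = 55.6 dB.
Converting to relative power and adding: 10^(55.6/10) + 10^(66.8/10) + 10^(64.1/10) + 10^(77.7/10) = 6.66e+07.
L_total = 10·log₁₀(6.66e+07) = 78.2 dB.

78.2 dB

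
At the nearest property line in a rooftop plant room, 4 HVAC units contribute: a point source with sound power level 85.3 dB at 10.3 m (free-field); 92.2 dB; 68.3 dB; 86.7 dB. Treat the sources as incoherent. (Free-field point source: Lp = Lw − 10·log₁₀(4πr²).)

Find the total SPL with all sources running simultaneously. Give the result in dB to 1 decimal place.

Source at 10.3 m: Lp = 85.3 − 10·log₁₀(4π·10.3²) = 85.3 − 10·log₁₀(1333.166) = 54.1 dB.
Converting to relative power and adding: 10^(54.1/10) + 10^(92.2/10) + 10^(68.3/10) + 10^(86.7/10) = 2.134e+09.
Combined level = 10 log₁₀(2.134e+09) = 93.3 dB.

93.3 dB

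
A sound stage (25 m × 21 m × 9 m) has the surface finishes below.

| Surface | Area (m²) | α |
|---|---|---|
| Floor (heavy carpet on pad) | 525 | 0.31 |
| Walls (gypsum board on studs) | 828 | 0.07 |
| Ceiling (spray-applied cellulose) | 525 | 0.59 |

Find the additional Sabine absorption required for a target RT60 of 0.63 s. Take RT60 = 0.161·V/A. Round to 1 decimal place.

Summing Sᵢαᵢ: 162.750 + 57.960 + 309.750 → A₁ = 530.460 sabins.
V = 4725 m³. Required absorption A₂ = 0.161 × 4725 / 0.63 = 1207.500 sabins.
Shortfall: 1207.500 − 530.460 = 677.0 sabins.

677.0 sabins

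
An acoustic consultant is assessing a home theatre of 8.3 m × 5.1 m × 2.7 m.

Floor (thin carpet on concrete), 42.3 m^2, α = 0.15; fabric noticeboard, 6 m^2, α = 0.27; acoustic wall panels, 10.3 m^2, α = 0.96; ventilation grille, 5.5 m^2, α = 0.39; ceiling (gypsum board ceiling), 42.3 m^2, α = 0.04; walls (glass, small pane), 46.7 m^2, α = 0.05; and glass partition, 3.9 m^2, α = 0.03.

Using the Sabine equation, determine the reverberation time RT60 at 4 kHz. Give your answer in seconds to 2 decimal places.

0.76 s

Equivalent absorption area: A = 42.3·0.15 + 6·0.27 + 10.3·0.96 + 5.5·0.39 + 42.3·0.04 + 46.7·0.05 + 3.9·0.03 = 24.142 m^2.
Volume V = 8.3 × 5.1 × 2.7 = 114.291 m³.
Sabine: RT60 = 0.161 × 114.291 / 24.142 = 0.76 s.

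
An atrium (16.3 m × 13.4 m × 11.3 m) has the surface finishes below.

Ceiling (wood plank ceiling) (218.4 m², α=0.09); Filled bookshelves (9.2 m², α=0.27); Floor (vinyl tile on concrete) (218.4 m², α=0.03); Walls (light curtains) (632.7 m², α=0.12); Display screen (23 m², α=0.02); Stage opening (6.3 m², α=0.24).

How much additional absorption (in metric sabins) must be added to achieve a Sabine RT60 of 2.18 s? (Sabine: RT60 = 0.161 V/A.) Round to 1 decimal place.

A₁ = Σ Sᵢαᵢ = 218.4·0.09 + 9.2·0.27 + 218.4·0.03 + 632.7·0.12 + 23·0.02 + 6.3·0.24 = 106.588 sabins.
Target A₂ = 0.161·2468.146/2.18 = 182.281 sabins (V = 2468.146 m³).
Shortfall: 182.281 − 106.588 = 75.7 sabins.

75.7 sabins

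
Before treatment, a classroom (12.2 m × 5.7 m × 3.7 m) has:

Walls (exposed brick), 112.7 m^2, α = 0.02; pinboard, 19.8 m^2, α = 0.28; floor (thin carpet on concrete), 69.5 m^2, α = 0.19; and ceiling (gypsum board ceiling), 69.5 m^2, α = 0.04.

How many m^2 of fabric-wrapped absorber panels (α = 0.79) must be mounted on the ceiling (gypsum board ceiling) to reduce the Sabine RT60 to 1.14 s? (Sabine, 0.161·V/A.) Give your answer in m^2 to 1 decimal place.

16.7

Summing Sᵢαᵢ: 2.254 + 5.544 + 13.205 + 2.780 → A₁ = 23.783 sabins.
V = 257.298 m³. Target absorption A₂ = 0.161 × 257.298 / 1.14 = 36.338 sabins.
ΔA needed = 36.338 − 23.783 = 12.555 sabins.
Each m^2 of panel replacing the ceiling (gypsum board ceiling) adds (0.79 − 0.04) = 0.75 sabins.
Area = ΔA/Δα = 12.555/0.75 = 16.7 m^2.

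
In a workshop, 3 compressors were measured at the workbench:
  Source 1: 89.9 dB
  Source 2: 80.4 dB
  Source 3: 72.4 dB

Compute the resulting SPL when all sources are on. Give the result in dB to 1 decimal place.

Converting to relative power and adding: 10^(89.9/10) + 10^(80.4/10) + 10^(72.4/10) = 1.104e+09.
Back to dB: 10·log₁₀ Σ = 90.4 dB.

90.4 dB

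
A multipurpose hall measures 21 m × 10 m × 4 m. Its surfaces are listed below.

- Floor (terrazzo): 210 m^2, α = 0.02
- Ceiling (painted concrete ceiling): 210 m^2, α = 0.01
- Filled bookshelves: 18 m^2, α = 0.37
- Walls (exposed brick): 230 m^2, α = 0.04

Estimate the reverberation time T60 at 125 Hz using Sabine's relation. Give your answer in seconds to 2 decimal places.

6.10 s

A = Σ Sᵢαᵢ = 210·0.02 + 210·0.01 + 18·0.37 + 230·0.04 = 22.160 sabins.
V = 21·10·4 = 840 m³.
RT60 = 0.161 · V / A = 0.161 × 840 / 22.160 = 6.10 s.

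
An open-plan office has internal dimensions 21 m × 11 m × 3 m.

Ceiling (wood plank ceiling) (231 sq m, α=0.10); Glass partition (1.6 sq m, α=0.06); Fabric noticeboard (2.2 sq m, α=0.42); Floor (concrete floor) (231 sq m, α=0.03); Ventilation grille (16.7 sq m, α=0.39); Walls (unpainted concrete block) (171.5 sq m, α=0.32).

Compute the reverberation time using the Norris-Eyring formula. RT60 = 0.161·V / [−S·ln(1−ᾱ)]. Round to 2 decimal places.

Total surface area S = 231 + 1.6 + 2.2 + 231 + 16.7 + 171.5 = 654.0 sq m.
Absorption A = 231·0.10 + 1.6·0.06 + 2.2·0.42 + 231·0.03 + 16.7·0.39 + 171.5·0.32 = 92.443 sabins.
Mean coefficient ᾱ = A/S = 0.1414.
Eyring denominator: −S ln(1−ᾱ) = 99.704.
V = 21 × 11 × 3 = 693 m³.
RT60 = 0.161 × 693 / 99.704 = 1.12 s.

1.12 s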